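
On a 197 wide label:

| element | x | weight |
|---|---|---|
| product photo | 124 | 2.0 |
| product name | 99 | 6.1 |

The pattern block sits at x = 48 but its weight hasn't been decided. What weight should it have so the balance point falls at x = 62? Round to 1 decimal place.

Known weights sum to 2.0 + 6.1 = 8.1; their moment is 2.0·124 + 6.1·99 = 851.9.
Balance at x = 62 requires (851.9 + w·48) / (8.1 + w) = 62.
So w = (62·8.1 − 851.9)/(48 − 62) = -349.7/-14 ≈ 24.98.

w ≈ 25.0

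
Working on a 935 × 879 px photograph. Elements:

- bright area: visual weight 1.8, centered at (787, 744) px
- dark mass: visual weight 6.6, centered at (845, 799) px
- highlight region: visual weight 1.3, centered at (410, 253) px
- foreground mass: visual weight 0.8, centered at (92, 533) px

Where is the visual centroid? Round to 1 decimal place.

Σw = 1.8 + 6.6 + 1.3 + 0.8 = 10.5.
Σw·x = 1.8·787 + 6.6·845 + 1.3·410 + 0.8·92 = 7600.2, so x̄ = 7600.2/10.5 ≈ 723.83.
Σw·y = 1.8·744 + 6.6·799 + 1.3·253 + 0.8·533 = 7367.9, so ȳ = 7367.9/10.5 ≈ 701.70.

(723.8, 701.7)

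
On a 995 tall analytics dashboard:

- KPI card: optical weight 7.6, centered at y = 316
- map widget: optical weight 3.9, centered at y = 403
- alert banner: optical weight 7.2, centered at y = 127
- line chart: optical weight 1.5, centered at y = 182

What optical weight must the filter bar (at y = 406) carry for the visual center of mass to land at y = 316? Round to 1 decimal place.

w ≈ 13.6

Fixed elements: Σw = 7.6 + 3.9 + 7.2 + 1.5 = 20.2, Σw·y = 7.6·316 + 3.9·403 + 7.2·127 + 1.5·182 = 5160.7.
For the centroid to hit 316: (5160.7 + w·406) / (20.2 + w) = 316.
Rearranging, w·(406 − 316) = 316·20.2 − 5160.7 = 1222.5, so w ≈ 1222.5/90 = 13.58.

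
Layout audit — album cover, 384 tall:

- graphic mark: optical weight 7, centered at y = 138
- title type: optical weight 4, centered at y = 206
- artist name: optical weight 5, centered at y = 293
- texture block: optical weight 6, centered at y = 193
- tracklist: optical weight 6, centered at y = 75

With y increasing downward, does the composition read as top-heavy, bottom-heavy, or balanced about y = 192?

Total weight = 7 + 4 + 5 + 6 + 6 = 28.
Σw·y = 7·138 + 4·206 + 5·293 + 6·193 + 6·75 = 4863, so ȳ = 4863/28 ≈ 173.68.
Since 173.7 is above (smaller y than) 192, the composition reads top-heavy.

top-heavy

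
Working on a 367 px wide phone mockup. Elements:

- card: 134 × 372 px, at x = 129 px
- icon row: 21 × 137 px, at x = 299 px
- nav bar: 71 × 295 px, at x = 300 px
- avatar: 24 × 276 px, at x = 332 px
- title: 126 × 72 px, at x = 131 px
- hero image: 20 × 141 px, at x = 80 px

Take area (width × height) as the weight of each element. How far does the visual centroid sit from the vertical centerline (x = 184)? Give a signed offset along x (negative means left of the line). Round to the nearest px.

Taking area as weight: card 134·372 = 49848, icon row 21·137 = 2877, nav bar 71·295 = 20945, avatar 24·276 = 6624, title 126·72 = 9072, hero image 20·141 = 2820. Sum 92186.
Σw·x = 17187315; x̄ = 17187315/92186 ≈ 186.44.
Difference: 186.44 − 184 ≈ 2.44.

≈ 2 px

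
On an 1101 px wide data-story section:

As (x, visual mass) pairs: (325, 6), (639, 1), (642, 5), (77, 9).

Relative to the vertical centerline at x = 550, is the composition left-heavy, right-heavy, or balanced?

left-heavy

Weights sum to 6 + 1 + 5 + 9 = 21.
x: (6·325 + 1·639 + 5·642 + 9·77) / 21 = 6492 / 21 ≈ 309.14
Since 309.1 is left of 550, the composition reads left-heavy.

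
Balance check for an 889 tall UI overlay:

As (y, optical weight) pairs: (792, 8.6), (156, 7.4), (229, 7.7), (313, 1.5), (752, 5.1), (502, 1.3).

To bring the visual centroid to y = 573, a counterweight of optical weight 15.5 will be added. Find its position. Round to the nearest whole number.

y ≈ 794

New total weight: (8.6 + 7.4 + 7.7 + 1.5 + 5.1 + 1.3) + 15.5 = 47.1.
y: target moment 47.1×573 = 26988.3; current 8.6·792 + 7.4·156 + 7.7·229 + 1.5·313 + 5.1·752 + 1.3·502 = 14686.2; the counterweight supplies 12302.1, so y = 12302.1/15.5 ≈ 793.68.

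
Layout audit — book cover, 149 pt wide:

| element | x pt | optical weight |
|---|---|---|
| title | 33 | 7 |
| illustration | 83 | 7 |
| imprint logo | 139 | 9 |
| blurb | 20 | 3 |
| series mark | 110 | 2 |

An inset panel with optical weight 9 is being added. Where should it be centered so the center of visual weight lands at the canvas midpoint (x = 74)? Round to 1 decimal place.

With the inset panel, Σw becomes 7 + 7 + 9 + 3 + 2 + 9 = 37.
x: need Σw·x = 37·74 = 2738. Existing = 7·33 + 7·83 + 9·139 + 3·20 + 2·110 = 2343. Remainder 395 / 9 ≈ 43.89.

x ≈ 43.9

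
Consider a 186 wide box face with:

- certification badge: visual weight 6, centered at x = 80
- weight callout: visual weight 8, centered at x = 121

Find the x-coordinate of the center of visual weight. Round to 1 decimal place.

x ≈ 103.4

Σw = 6 + 8 = 14.
x: (6·80 + 8·121) / 14 = 1448 / 14 ≈ 103.43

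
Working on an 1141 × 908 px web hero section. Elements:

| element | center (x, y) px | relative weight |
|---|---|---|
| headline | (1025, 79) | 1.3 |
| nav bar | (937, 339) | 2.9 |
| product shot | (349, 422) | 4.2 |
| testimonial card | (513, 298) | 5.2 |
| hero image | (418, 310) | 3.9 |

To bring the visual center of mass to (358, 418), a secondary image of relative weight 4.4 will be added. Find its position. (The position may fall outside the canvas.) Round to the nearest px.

After adding the secondary image, total weight = 1.3 + 2.9 + 4.2 + 5.2 + 3.9 + 4.4 = 21.9.
x: target moment 21.9×358 = 7840.2; current 1.3·1025 + 2.9·937 + 4.2·349 + 5.2·513 + 3.9·418 = 9813.4; the secondary image supplies -1973.2, so x = -1973.2/4.4 ≈ -448.45.
y: target moment 21.9×418 = 9154.2; current 1.3·79 + 2.9·339 + 4.2·422 + 5.2·298 + 3.9·310 = 5616.8; the secondary image supplies 3537.4, so y = 3537.4/4.4 ≈ 803.95.

(-448, 804)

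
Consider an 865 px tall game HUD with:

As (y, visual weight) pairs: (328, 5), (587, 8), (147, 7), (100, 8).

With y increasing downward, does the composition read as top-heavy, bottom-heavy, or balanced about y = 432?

Weights sum to 5 + 8 + 7 + 8 = 28.
y-moment: 5·328 + 8·587 + 7·147 + 8·100 = 8165; centroid 8165/28 ≈ 291.61.
Since 291.6 is above (smaller y than) 432, the composition reads top-heavy.

top-heavy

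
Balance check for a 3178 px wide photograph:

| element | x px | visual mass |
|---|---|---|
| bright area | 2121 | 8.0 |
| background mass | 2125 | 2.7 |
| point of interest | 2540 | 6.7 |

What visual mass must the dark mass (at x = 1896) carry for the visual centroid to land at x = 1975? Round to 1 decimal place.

w ≈ 67.8

Known weights sum to 8.0 + 2.7 + 6.7 = 17.4; their moment is 8.0·2121 + 2.7·2125 + 6.7·2540 = 39723.5.
For the centroid to hit 1975: (39723.5 + w·1896) / (17.4 + w) = 1975.
Rearranging, w·(1896 − 1975) = 1975·17.4 − 39723.5 = -5358.5, so w ≈ -5358.5/-79 = 67.83.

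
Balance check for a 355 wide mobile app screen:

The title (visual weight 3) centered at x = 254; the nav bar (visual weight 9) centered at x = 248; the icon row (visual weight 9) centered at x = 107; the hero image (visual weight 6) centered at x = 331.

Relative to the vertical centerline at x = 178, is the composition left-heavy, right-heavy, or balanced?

Weights sum to 3 + 9 + 9 + 6 = 27.
x: (3·254 + 9·248 + 9·107 + 6·331) / 27 = 5943 / 27 ≈ 220.11
220.1 lies right of the midline 178, so the layout is right-heavy.

right-heavy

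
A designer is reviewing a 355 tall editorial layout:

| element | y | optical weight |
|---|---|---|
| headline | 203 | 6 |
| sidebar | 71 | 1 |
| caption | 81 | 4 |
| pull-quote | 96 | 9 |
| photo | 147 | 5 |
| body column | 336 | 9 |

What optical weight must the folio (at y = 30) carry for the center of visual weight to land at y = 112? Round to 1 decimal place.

Fixed elements: Σw = 6 + 1 + 4 + 9 + 5 + 9 = 34, Σw·y = 6·203 + 1·71 + 4·81 + 9·96 + 5·147 + 9·336 = 6236.
For the centroid to hit 112: (6236 + w·30) / (34 + w) = 112.
Rearranging, w·(30 − 112) = 112·34 − 6236 = -2428, so w ≈ -2428/-82 = 29.61.

w ≈ 29.6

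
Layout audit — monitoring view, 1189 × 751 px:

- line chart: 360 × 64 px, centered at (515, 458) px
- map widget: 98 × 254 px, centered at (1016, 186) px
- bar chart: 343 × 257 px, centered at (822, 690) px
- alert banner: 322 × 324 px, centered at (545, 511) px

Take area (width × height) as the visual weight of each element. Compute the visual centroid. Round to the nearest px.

(692, 538)

Taking area as weight: line chart 360·64 = 23040, map widget 98·254 = 24892, bar chart 343·257 = 88151, alert banner 322·324 = 104328. Sum 240411.
x-moment: 23040·515 + 24892·1016 + 88151·822 + 104328·545 = 166474754; centroid 166474754/240411 ≈ 692.46.
y-moment: 23040·458 + 24892·186 + 88151·690 + 104328·511 = 129318030; centroid 129318030/240411 ≈ 537.90.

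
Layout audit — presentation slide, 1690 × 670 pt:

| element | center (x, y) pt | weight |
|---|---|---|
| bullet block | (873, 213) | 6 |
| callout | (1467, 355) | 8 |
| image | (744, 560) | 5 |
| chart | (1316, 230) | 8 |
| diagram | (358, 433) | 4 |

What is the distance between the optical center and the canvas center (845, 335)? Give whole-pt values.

Weights sum to 6 + 8 + 5 + 8 + 4 = 31.
x-moment: 6·873 + 8·1467 + 5·744 + 8·1316 + 4·358 = 32654; centroid 32654/31 ≈ 1053.35.
y-moment: 6·213 + 8·355 + 5·560 + 8·230 + 4·433 = 10490; centroid 10490/31 ≈ 338.39.
From (845, 335): dx = 208.35, dy = 3.39, so the distance is √(dx²+dy²) ≈ 208.38.

≈ 208 pt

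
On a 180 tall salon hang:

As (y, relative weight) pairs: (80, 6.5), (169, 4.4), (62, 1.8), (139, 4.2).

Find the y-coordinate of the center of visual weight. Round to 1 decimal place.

Total weight = 6.5 + 4.4 + 1.8 + 4.2 = 16.9.
y-moment: 6.5·80 + 4.4·169 + 1.8·62 + 4.2·139 = 1959.0; centroid 1959.0/16.9 ≈ 115.92.

y ≈ 115.9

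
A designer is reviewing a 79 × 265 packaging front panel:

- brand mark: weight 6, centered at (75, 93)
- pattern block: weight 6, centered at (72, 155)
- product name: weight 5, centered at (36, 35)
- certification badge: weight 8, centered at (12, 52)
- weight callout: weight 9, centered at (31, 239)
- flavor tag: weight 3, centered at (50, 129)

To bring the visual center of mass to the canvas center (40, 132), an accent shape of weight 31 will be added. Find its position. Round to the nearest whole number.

(37, 141)

After adding the accent shape, total weight = 6 + 6 + 5 + 8 + 9 + 3 + 31 = 68.
x: target moment 68×40 = 2720; current 6·75 + 6·72 + 5·36 + 8·12 + 9·31 + 3·50 = 1587; the accent shape supplies 1133, so x = 1133/31 ≈ 36.55.
y: target moment 68×132 = 8976; current 6·93 + 6·155 + 5·35 + 8·52 + 9·239 + 3·129 = 4617; the accent shape supplies 4359, so y = 4359/31 ≈ 140.61.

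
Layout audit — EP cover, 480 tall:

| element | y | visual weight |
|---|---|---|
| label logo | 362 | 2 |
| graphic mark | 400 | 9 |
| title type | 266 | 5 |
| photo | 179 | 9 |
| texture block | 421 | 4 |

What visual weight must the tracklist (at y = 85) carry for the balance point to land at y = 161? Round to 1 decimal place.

Existing Σw = 29 (2 + 9 + 5 + 9 + 4); existing moment 2·362 + 9·400 + 5·266 + 9·179 + 4·421 = 8949.
Set Σw·y/Σw = 161: (8949 + 85w) = 161·(29 + w).
Solving: w = (161·29 − 8949) / (85 − 161) = -4280 / -76 ≈ 56.32.

w ≈ 56.3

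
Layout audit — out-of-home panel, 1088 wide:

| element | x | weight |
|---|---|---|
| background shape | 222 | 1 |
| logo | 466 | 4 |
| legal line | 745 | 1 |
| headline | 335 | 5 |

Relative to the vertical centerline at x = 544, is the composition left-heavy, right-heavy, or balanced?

left-heavy

Total weight = 1 + 4 + 1 + 5 = 11.
x: (1·222 + 4·466 + 1·745 + 5·335) / 11 = 4506 / 11 ≈ 409.64
409.6 vs midline 544 → left-heavy.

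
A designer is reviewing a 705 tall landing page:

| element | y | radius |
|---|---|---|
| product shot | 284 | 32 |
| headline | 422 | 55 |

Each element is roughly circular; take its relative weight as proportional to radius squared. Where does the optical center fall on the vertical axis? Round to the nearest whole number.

r² weights: product shot 32² = 1024, headline 55² = 3025. Total = 4049.
y: (1024·284 + 3025·422) / 4049 = 1567366 / 4049 ≈ 387.10

y ≈ 387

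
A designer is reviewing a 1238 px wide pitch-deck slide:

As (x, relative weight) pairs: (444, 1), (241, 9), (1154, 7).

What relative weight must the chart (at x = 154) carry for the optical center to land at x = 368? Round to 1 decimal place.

w ≈ 20.7

Existing Σw = 17 (1 + 9 + 7); existing moment 1·444 + 9·241 + 7·1154 = 10691.
Set Σw·x/Σw = 368: (10691 + 154w) = 368·(17 + w).
So w = (368·17 − 10691)/(154 − 368) = -4435/-214 ≈ 20.72.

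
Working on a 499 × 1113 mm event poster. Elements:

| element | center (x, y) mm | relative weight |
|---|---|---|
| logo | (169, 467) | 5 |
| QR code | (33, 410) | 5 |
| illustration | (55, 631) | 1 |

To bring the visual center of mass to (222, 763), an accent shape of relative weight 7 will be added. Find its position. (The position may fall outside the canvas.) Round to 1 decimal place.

New total weight: (5 + 5 + 1) + 7 = 18.
x: need Σw·x = 18·222 = 3996. Existing = 5·169 + 5·33 + 1·55 = 1065. Remainder 2931 / 7 ≈ 418.71.
y: need Σw·y = 18·763 = 13734. Existing = 5·467 + 5·410 + 1·631 = 5016. Remainder 8718 / 7 ≈ 1245.43.

(418.7, 1245.4)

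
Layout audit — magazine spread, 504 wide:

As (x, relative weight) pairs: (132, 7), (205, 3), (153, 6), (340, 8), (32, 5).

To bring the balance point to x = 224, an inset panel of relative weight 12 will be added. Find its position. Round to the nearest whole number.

After adding the inset panel, total weight = 7 + 3 + 6 + 8 + 5 + 12 = 41.
x: need Σw·x = 41·224 = 9184. Existing = 7·132 + 3·205 + 6·153 + 8·340 + 5·32 = 5337. Remainder 3847 / 12 ≈ 320.58.

x ≈ 321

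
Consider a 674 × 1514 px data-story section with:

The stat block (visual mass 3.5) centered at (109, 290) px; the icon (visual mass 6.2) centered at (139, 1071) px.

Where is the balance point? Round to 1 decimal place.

Σw = 3.5 + 6.2 = 9.7.
Σw·x = 3.5·109 + 6.2·139 = 1243.3, so x̄ = 1243.3/9.7 ≈ 128.18.
Σw·y = 3.5·290 + 6.2·1071 = 7655.2, so ȳ = 7655.2/9.7 ≈ 789.20.

(128.2, 789.2)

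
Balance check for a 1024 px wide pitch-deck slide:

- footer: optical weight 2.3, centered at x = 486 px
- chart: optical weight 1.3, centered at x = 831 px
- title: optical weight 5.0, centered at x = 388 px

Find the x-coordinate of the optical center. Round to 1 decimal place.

x ≈ 481.2

Weights sum to 2.3 + 1.3 + 5.0 = 8.6.
Σw·x = 2.3·486 + 1.3·831 + 5.0·388 = 4138.1, so x̄ = 4138.1/8.6 ≈ 481.17.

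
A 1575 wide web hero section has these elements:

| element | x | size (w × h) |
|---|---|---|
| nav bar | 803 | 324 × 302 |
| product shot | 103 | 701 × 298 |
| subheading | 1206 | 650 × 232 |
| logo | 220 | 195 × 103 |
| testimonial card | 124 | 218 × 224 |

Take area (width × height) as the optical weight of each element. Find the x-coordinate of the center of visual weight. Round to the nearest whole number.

Areas → weights: nav bar 324·302 = 97848, product shot 701·298 = 208898, subheading 650·232 = 150800, logo 195·103 = 20085, testimonial card 218·224 = 48832; Σw = 526463.
x-moment: 97848·803 + 208898·103 + 150800·1206 + 20085·220 + 48832·124 = 292427106; centroid 292427106/526463 ≈ 555.46.

x ≈ 555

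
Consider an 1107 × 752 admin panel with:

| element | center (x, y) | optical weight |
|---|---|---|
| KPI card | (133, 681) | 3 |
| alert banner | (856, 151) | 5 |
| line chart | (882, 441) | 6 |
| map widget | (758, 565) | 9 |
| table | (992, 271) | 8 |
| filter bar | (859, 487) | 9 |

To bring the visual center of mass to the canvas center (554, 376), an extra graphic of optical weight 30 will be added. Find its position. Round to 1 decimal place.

(210.7, 308.0)

New total weight: (3 + 5 + 6 + 9 + 8 + 9) + 30 = 70.
x: target moment 70×554 = 38780; current 3·133 + 5·856 + 6·882 + 9·758 + 8·992 + 9·859 = 32460; the extra graphic supplies 6320, so x = 6320/30 ≈ 210.67.
y: target moment 70×376 = 26320; current 3·681 + 5·151 + 6·441 + 9·565 + 8·271 + 9·487 = 17080; the extra graphic supplies 9240, so y = 9240/30 ≈ 308.00.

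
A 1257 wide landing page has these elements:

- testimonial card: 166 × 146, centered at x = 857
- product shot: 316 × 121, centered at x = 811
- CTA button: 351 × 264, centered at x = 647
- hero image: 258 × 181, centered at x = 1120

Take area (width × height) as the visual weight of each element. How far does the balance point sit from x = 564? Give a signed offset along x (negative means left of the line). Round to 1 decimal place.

≈ 248.7

Areas → weights: testimonial card 166·146 = 24236, product shot 316·121 = 38236, CTA button 351·264 = 92664, hero image 258·181 = 46698; Σw = 201834.
x-moment: 24236·857 + 38236·811 + 92664·647 + 46698·1120 = 164035016; centroid 164035016/201834 ≈ 812.72.
Difference: 812.72 − 564 ≈ 248.72.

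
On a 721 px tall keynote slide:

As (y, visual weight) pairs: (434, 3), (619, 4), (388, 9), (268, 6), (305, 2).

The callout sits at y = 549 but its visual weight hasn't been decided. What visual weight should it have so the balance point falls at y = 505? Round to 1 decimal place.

Existing Σw = 24 (3 + 4 + 9 + 6 + 2); existing moment 3·434 + 4·619 + 9·388 + 6·268 + 2·305 = 9488.
Set Σw·y/Σw = 505: (9488 + 549w) = 505·(24 + w).
So w = (505·24 − 9488)/(549 − 505) = 2632/44 ≈ 59.82.

w ≈ 59.8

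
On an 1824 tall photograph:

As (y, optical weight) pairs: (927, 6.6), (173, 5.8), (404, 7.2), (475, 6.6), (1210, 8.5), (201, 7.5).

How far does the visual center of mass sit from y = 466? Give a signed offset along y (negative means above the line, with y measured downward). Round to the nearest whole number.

Σw = 6.6 + 5.8 + 7.2 + 6.6 + 8.5 + 7.5 = 42.2.
y: moment 24957.9 / weight 42.2 ≈ 591.42
Against y = 466, that's 591.42 − 466 = 125.42.

≈ 125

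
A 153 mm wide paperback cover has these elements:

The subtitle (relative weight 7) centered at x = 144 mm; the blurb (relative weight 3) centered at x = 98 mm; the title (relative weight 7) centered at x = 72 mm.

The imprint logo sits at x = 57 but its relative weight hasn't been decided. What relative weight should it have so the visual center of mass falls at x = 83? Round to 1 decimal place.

w ≈ 15.2

Fixed elements: Σw = 7 + 3 + 7 = 17, Σw·x = 7·144 + 3·98 + 7·72 = 1806.
Set Σw·x/Σw = 83: (1806 + 57w) = 83·(17 + w).
So w = (83·17 − 1806)/(57 − 83) = -395/-26 ≈ 15.19.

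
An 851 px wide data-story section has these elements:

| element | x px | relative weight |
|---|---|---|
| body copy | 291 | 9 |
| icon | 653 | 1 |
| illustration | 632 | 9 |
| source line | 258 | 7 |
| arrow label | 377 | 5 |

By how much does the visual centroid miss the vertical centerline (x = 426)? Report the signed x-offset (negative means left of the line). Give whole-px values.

Total weight = 9 + 1 + 9 + 7 + 5 = 31.
x: (9·291 + 1·653 + 9·632 + 7·258 + 5·377) / 31 = 12651 / 31 ≈ 408.10
Offset from x = 426: 408.10 − 426 ≈ -17.90.

≈ -18 px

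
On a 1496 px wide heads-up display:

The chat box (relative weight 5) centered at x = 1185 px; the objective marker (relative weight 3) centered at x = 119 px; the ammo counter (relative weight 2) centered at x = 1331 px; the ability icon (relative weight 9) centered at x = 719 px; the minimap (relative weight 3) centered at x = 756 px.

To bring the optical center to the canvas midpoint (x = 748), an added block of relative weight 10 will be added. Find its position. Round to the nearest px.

With the added block, Σw becomes 5 + 3 + 2 + 9 + 3 + 10 = 32.
x: target moment 32×748 = 23936; current 5·1185 + 3·119 + 2·1331 + 9·719 + 3·756 = 17683; the added block supplies 6253, so x = 6253/10 ≈ 625.30.

x ≈ 625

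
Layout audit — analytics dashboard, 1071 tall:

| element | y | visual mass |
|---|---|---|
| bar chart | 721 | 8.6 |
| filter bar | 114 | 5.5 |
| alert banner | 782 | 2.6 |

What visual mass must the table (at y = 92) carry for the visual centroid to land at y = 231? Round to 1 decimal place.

Fixed elements: Σw = 8.6 + 5.5 + 2.6 = 16.7, Σw·y = 8.6·721 + 5.5·114 + 2.6·782 = 8860.8.
Balance at y = 231 requires (8860.8 + w·92) / (16.7 + w) = 231.
Rearranging, w·(92 − 231) = 231·16.7 − 8860.8 = -5003.1, so w ≈ -5003.1/-139 = 35.99.

w ≈ 36.0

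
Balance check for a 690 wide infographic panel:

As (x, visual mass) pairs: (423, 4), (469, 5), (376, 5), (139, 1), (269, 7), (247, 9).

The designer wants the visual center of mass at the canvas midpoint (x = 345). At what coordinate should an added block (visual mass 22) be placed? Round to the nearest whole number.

x ≈ 369

With the added block, Σw becomes 4 + 5 + 5 + 1 + 7 + 9 + 22 = 53.
x: target moment 53×345 = 18285; current 4·423 + 5·469 + 5·376 + 1·139 + 7·269 + 9·247 = 10162; the added block supplies 8123, so x = 8123/22 ≈ 369.23.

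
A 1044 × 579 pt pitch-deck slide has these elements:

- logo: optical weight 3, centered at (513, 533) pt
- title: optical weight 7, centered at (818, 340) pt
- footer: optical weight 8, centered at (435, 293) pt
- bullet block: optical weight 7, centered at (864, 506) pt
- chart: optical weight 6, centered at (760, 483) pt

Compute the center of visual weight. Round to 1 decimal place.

(688.8, 411.7)

Total weight = 3 + 7 + 8 + 7 + 6 = 31.
x: (3·513 + 7·818 + 8·435 + 7·864 + 6·760) / 31 = 21353 / 31 ≈ 688.81
y: (3·533 + 7·340 + 8·293 + 7·506 + 6·483) / 31 = 12763 / 31 ≈ 411.71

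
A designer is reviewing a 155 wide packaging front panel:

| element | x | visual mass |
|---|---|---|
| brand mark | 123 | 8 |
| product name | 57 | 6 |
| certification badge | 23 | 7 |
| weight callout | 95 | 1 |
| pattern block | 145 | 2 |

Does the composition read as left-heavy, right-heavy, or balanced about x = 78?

balanced

Weights sum to 8 + 6 + 7 + 1 + 2 = 24.
Σw·x = 8·123 + 6·57 + 7·23 + 1·95 + 2·145 = 1872, so x̄ = 1872/24 ≈ 78.00.
The centroid 78.00 matches the midline at 78, so the layout is balanced.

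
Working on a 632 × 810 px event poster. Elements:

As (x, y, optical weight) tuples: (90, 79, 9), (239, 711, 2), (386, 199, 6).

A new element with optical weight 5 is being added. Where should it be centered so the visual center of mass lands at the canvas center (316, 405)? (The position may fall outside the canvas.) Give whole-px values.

With the new element, Σw becomes 9 + 2 + 6 + 5 = 22.
Along x: (3604 + 5·x) / 22 = 316 (existing moment 9·90 + 2·239 + 6·386 = 3604) ⇒ x = (6952 − 3604) / 5 ≈ 669.60.
Along y: (3327 + 5·y) / 22 = 405 (existing moment 9·79 + 2·711 + 6·199 = 3327) ⇒ y = (8910 − 3327) / 5 ≈ 1116.60.

(670, 1117)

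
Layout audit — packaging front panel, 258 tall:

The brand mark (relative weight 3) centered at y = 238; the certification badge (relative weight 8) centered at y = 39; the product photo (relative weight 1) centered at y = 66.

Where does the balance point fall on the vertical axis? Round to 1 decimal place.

Σw = 3 + 8 + 1 = 12.
Σw·y = 3·238 + 8·39 + 1·66 = 1092, so ȳ = 1092/12 ≈ 91.00.

y ≈ 91.0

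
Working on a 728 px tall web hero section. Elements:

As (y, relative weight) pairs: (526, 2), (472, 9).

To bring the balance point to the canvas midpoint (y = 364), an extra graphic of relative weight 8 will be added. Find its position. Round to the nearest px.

y ≈ 202

With the extra graphic, Σw becomes 2 + 9 + 8 = 19.
y: target moment 19×364 = 6916; current 2·526 + 9·472 = 5300; the extra graphic supplies 1616, so y = 1616/8 ≈ 202.00.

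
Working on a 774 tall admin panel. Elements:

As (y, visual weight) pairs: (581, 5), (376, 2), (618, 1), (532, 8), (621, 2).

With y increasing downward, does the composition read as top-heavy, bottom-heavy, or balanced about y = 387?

Weights sum to 5 + 2 + 1 + 8 + 2 = 18.
Σw·y = 5·581 + 2·376 + 1·618 + 8·532 + 2·621 = 9773, so ȳ = 9773/18 ≈ 542.94.
542.9 vs midline 387 → bottom-heavy.

bottom-heavy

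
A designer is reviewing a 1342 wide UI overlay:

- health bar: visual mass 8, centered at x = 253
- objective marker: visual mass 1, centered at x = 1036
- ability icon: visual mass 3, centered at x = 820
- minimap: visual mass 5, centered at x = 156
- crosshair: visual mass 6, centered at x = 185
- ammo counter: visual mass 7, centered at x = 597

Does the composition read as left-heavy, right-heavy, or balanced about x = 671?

Σw = 8 + 1 + 3 + 5 + 6 + 7 = 30.
Σw·x = 11589; x̄ = 11589/30 ≈ 386.30.
386.3 vs midline 671 → left-heavy.

left-heavy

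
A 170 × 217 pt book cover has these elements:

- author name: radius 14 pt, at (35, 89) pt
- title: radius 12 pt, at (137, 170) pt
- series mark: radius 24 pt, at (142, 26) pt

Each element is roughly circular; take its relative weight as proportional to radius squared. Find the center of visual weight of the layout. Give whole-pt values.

Weights ∝ r²: author name 14² = 196, title 12² = 144, series mark 24² = 576; Σw = 916.
x: (196·35 + 144·137 + 576·142) / 916 = 108380 / 916 ≈ 118.32
y: (196·89 + 144·170 + 576·26) / 916 = 56900 / 916 ≈ 62.12

(118, 62)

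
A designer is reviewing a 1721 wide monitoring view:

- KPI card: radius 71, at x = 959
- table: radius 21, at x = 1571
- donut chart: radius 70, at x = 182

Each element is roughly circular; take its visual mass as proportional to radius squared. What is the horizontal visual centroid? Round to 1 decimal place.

x ≈ 618.3

Weights ∝ r²: KPI card 71² = 5041, table 21² = 441, donut chart 70² = 4900; Σw = 10382.
x-moment: 5041·959 + 441·1571 + 4900·182 = 6418930; centroid 6418930/10382 ≈ 618.27.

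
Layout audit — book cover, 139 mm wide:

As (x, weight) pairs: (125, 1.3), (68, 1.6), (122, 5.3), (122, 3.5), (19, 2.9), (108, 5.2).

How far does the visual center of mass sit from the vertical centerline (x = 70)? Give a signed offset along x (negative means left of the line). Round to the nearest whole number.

Σw = 1.3 + 1.6 + 5.3 + 3.5 + 2.9 + 5.2 = 19.8.
x: (1.3·125 + 1.6·68 + 5.3·122 + 3.5·122 + 2.9·19 + 5.2·108) / 19.8 = 1961.6 / 19.8 ≈ 99.07
Difference: 99.07 − 70 ≈ 29.07.

≈ 29 mm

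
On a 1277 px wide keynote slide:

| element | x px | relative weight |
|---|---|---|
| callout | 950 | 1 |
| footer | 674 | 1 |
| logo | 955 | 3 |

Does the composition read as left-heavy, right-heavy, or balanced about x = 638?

right-heavy

Weights sum to 1 + 1 + 3 = 5.
x: (1·950 + 1·674 + 3·955) / 5 = 4489 / 5 ≈ 897.80
897.8 lies right of the midline 638, so the layout is right-heavy.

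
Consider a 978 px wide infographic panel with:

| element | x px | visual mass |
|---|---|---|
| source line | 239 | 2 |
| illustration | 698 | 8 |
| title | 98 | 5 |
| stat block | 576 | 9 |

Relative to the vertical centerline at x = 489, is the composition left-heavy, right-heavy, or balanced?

Σw = 2 + 8 + 5 + 9 = 24.
x: (2·239 + 8·698 + 5·98 + 9·576) / 24 = 11736 / 24 ≈ 489.00
That equals the midline 489 — balanced.

balanced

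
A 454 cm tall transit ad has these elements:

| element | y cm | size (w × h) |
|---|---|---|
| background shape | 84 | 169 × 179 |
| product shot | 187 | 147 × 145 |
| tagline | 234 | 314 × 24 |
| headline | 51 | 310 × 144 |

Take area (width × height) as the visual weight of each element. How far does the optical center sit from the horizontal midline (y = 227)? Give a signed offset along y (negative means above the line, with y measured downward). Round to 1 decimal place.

≈ -125.1 cm

Areas → weights: background shape 169·179 = 30251, product shot 147·145 = 21315, tagline 314·24 = 7536, headline 310·144 = 44640; Σw = 103742.
y: (30251·84 + 21315·187 + 7536·234 + 44640·51) / 103742 = 10567053 / 103742 ≈ 101.86
Offset from y = 227: 101.86 − 227 ≈ -125.14.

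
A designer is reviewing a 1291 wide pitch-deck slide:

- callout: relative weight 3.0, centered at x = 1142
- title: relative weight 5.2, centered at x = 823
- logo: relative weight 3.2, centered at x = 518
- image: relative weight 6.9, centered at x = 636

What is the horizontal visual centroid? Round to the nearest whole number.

x ≈ 751

Total weight = 3.0 + 5.2 + 3.2 + 6.9 = 18.3.
x: (3.0·1142 + 5.2·823 + 3.2·518 + 6.9·636) / 18.3 = 13751.6 / 18.3 ≈ 751.45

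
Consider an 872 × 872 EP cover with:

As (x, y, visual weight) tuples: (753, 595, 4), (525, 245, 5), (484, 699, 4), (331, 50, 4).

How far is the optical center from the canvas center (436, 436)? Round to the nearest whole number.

Total weight = 4 + 5 + 4 + 4 = 17.
Σw·x = 4·753 + 5·525 + 4·484 + 4·331 = 8897, so x̄ = 8897/17 ≈ 523.35.
Σw·y = 4·595 + 5·245 + 4·699 + 4·50 = 6601, so ȳ = 6601/17 ≈ 388.29.
From (436, 436): dx = 87.35, dy = -47.71, so the distance is √(dx²+dy²) ≈ 99.53.

≈ 100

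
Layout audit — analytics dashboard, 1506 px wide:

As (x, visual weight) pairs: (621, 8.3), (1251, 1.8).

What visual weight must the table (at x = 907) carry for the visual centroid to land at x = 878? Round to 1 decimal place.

w ≈ 50.4

Known weights sum to 8.3 + 1.8 = 10.1; their moment is 8.3·621 + 1.8·1251 = 7406.1.
Balance at x = 878 requires (7406.1 + w·907) / (10.1 + w) = 878.
Solving: w = (878·10.1 − 7406.1) / (907 − 878) = 1461.7 / 29 ≈ 50.40.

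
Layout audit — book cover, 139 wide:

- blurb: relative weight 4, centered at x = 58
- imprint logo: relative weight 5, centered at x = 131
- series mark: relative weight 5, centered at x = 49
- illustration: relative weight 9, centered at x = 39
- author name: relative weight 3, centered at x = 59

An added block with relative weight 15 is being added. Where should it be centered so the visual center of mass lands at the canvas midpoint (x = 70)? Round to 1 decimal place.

x ≈ 80.7

New total weight: (4 + 5 + 5 + 9 + 3) + 15 = 41.
Along x: (1660 + 15·x) / 41 = 70 (existing moment 4·58 + 5·131 + 5·49 + 9·39 + 3·59 = 1660) ⇒ x = (2870 − 1660) / 15 ≈ 80.67.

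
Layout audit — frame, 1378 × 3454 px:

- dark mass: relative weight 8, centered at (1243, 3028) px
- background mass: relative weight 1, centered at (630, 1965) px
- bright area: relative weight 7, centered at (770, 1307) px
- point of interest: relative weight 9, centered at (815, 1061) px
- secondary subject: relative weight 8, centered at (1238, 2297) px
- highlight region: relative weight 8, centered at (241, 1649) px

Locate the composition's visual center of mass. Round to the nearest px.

(857, 1865)

Total weight = 8 + 1 + 7 + 9 + 8 + 8 = 41.
x: moment 35131 / weight 41 ≈ 856.85
Σw·y = 76455; ȳ = 76455/41 ≈ 1864.76.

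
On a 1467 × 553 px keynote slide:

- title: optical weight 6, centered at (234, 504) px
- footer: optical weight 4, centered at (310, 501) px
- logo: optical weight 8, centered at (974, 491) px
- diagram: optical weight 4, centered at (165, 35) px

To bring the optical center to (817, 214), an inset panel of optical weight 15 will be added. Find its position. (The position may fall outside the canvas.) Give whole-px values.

New total weight: (6 + 4 + 8 + 4) + 15 = 37.
x: target moment 37×817 = 30229; current 6·234 + 4·310 + 8·974 + 4·165 = 11096; the inset panel supplies 19133, so x = 19133/15 ≈ 1275.53.
y: target moment 37×214 = 7918; current 6·504 + 4·501 + 8·491 + 4·35 = 9096; the inset panel supplies -1178, so y = -1178/15 ≈ -78.53.

(1276, -79)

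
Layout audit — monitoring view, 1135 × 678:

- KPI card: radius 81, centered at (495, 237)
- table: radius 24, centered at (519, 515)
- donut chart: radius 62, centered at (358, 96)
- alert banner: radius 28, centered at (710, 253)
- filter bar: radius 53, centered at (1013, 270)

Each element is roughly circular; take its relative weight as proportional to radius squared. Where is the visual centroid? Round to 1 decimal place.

r² weights: KPI card 81² = 6561, table 24² = 576, donut chart 62² = 3844, alert banner 28² = 784, filter bar 53² = 2809. Total = 14574.
x: (6561·495 + 576·519 + 3844·358 + 784·710 + 2809·1013) / 14574 = 8324948 / 14574 ≈ 571.22
y: (6561·237 + 576·515 + 3844·96 + 784·253 + 2809·270) / 14574 = 3177403 / 14574 ≈ 218.02

(571.2, 218.0)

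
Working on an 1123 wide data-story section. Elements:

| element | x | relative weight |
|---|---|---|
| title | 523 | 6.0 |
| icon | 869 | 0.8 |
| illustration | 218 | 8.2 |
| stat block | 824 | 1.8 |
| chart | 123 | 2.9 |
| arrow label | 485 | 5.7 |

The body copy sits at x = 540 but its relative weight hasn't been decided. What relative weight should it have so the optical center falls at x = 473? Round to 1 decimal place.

w ≈ 26.7

Fixed elements: Σw = 6.0 + 0.8 + 8.2 + 1.8 + 2.9 + 5.7 = 25.4, Σw·x = 6.0·523 + 0.8·869 + 8.2·218 + 1.8·824 + 2.9·123 + 5.7·485 = 10225.2.
Set Σw·x/Σw = 473: (10225.2 + 540w) = 473·(25.4 + w).
Rearranging, w·(540 − 473) = 473·25.4 − 10225.2 = 1789.0, so w ≈ 1789.0/67 = 26.70.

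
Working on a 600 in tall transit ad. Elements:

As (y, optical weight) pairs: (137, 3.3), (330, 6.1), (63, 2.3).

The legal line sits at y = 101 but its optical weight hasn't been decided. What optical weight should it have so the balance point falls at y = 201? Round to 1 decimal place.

w ≈ 2.6

Fixed elements: Σw = 3.3 + 6.1 + 2.3 = 11.7, Σw·y = 3.3·137 + 6.1·330 + 2.3·63 = 2610.0.
Set Σw·y/Σw = 201: (2610.0 + 101w) = 201·(11.7 + w).
Rearranging, w·(101 − 201) = 201·11.7 − 2610.0 = -258.3, so w ≈ -258.3/-100 = 2.58.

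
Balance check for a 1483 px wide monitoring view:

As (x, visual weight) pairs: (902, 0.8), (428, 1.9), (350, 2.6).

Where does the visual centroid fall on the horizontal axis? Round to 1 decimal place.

Σw = 0.8 + 1.9 + 2.6 = 5.3.
x-moment: 0.8·902 + 1.9·428 + 2.6·350 = 2444.8; centroid 2444.8/5.3 ≈ 461.28.

x ≈ 461.3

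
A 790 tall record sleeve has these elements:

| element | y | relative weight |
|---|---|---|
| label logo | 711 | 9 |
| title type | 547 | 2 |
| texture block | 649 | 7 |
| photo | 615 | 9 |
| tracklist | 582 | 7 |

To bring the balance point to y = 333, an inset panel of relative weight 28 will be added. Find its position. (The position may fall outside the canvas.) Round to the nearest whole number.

With the inset panel, Σw becomes 9 + 2 + 7 + 9 + 7 + 28 = 62.
Along y: (21645 + 28·y) / 62 = 333 (existing moment 9·711 + 2·547 + 7·649 + 9·615 + 7·582 = 21645) ⇒ y = (20646 − 21645) / 28 ≈ -35.68.

y ≈ -36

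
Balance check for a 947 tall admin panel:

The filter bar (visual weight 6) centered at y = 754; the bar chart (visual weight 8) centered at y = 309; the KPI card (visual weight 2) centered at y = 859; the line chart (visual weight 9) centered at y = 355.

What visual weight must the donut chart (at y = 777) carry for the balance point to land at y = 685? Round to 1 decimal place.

w ≈ 56.7

Fixed elements: Σw = 6 + 8 + 2 + 9 = 25, Σw·y = 6·754 + 8·309 + 2·859 + 9·355 = 11909.
For the centroid to hit 685: (11909 + w·777) / (25 + w) = 685.
So w = (685·25 − 11909)/(777 − 685) = 5216/92 ≈ 56.70.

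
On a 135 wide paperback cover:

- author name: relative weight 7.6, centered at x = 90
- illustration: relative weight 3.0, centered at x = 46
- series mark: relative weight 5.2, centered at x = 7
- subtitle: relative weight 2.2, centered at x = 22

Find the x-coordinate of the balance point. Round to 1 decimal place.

x ≈ 50.4

Weights sum to 7.6 + 3.0 + 5.2 + 2.2 = 18.0.
x: (7.6·90 + 3.0·46 + 5.2·7 + 2.2·22) / 18.0 = 906.8 / 18.0 ≈ 50.38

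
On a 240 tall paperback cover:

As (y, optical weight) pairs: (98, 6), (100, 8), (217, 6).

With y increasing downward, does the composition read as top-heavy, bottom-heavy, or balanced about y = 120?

Σw = 6 + 8 + 6 = 20.
Σw·y = 6·98 + 8·100 + 6·217 = 2690, so ȳ = 2690/20 ≈ 134.50.
134.5 vs midline 120 → bottom-heavy.

bottom-heavy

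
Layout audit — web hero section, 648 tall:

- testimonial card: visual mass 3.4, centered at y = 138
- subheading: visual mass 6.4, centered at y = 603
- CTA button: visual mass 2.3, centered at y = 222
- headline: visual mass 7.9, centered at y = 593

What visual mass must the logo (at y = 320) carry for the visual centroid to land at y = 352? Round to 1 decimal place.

Existing Σw = 20.0 (3.4 + 6.4 + 2.3 + 7.9); existing moment 3.4·138 + 6.4·603 + 2.3·222 + 7.9·593 = 9523.7.
Balance at y = 352 requires (9523.7 + w·320) / (20.0 + w) = 352.
So w = (352·20.0 − 9523.7)/(320 − 352) = -2483.7/-32 ≈ 77.62.

w ≈ 77.6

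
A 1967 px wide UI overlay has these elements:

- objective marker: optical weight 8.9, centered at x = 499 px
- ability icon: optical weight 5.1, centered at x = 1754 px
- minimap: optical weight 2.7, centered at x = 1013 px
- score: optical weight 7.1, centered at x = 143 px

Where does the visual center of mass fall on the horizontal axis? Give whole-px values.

x ≈ 720

Total weight = 8.9 + 5.1 + 2.7 + 7.1 = 23.8.
Σw·x = 8.9·499 + 5.1·1754 + 2.7·1013 + 7.1·143 = 17136.9, so x̄ = 17136.9/23.8 ≈ 720.04.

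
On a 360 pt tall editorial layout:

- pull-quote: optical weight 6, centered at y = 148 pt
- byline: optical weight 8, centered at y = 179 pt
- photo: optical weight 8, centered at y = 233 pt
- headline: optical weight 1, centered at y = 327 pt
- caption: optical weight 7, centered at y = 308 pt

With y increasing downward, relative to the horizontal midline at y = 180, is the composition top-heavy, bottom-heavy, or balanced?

Weights sum to 6 + 8 + 8 + 1 + 7 = 30.
y: (6·148 + 8·179 + 8·233 + 1·327 + 7·308) / 30 = 6667 / 30 ≈ 222.23
222.2 vs midline 180 → bottom-heavy.

bottom-heavy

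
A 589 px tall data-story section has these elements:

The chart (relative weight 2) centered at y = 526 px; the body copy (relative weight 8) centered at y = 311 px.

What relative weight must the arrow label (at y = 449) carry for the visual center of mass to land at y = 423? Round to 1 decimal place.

w ≈ 26.5

Existing Σw = 10 (2 + 8); existing moment 2·526 + 8·311 = 3540.
For the centroid to hit 423: (3540 + w·449) / (10 + w) = 423.
Solving: w = (423·10 − 3540) / (449 − 423) = 690 / 26 ≈ 26.54.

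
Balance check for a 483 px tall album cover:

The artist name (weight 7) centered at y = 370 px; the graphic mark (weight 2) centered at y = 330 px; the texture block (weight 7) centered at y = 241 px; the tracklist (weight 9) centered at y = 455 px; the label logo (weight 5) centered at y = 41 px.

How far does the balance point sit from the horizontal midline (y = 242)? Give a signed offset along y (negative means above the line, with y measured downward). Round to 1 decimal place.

Weights sum to 7 + 2 + 7 + 9 + 5 = 30.
y: (7·370 + 2·330 + 7·241 + 9·455 + 5·41) / 30 = 9237 / 30 ≈ 307.90
Offset from y = 242: 307.90 − 242 ≈ 65.90.

≈ 65.9 px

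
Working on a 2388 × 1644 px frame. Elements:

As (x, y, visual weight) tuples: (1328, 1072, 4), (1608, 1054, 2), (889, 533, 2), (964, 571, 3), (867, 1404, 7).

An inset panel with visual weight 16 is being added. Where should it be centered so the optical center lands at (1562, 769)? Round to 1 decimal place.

New total weight: (4 + 2 + 2 + 3 + 7) + 16 = 34.
x: need Σw·x = 34·1562 = 53108. Existing = 4·1328 + 2·1608 + 2·889 + 3·964 + 7·867 = 19267. Remainder 33841 / 16 ≈ 2115.06.
y: need Σw·y = 34·769 = 26146. Existing = 4·1072 + 2·1054 + 2·533 + 3·571 + 7·1404 = 19003. Remainder 7143 / 16 ≈ 446.44.

(2115.1, 446.4)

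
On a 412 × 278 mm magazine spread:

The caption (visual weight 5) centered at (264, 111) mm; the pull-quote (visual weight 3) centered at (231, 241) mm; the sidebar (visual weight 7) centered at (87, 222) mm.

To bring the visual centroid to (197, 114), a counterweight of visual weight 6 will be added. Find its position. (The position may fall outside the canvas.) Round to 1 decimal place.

With the counterweight, Σw becomes 5 + 3 + 7 + 6 = 21.
x: need Σw·x = 21·197 = 4137. Existing = 5·264 + 3·231 + 7·87 = 2622. Remainder 1515 / 6 ≈ 252.50.
y: need Σw·y = 21·114 = 2394. Existing = 5·111 + 3·241 + 7·222 = 2832. Remainder -438 / 6 ≈ -73.00.

(252.5, -73.0)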